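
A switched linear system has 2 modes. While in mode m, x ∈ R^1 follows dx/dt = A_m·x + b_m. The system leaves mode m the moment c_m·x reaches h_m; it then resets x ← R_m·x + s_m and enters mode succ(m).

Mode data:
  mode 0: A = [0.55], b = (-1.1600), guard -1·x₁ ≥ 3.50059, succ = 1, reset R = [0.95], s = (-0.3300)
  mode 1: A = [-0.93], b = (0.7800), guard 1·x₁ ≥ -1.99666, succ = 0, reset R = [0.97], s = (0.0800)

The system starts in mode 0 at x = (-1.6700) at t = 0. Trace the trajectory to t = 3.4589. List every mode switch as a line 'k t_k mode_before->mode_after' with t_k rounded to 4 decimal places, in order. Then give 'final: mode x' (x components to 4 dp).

1 0.7182 0->1
2 1.2135 1->0
3 1.8440 0->1
4 2.3393 1->0
5 2.9698 0->1
final: 1 -2.0131

Mode 0: guard c·x = 3.5006 hit at Δt = 0.7182 (t = 0.7182), x⁻ = (-3.5006) → reset → x⁺ = (-3.6556), jump to mode 1
Mode 1: guard c·x = -1.9967 hit at Δt = 0.4953 (t = 1.2135), x⁻ = (-1.9967) → reset → x⁺ = (-1.8568), jump to mode 0
Mode 0: guard c·x = 3.5006 hit at Δt = 0.6305 (t = 1.8440), x⁻ = (-3.5006) → reset → x⁺ = (-3.6556), jump to mode 1
Mode 1: guard c·x = -1.9967 hit at Δt = 0.4953 (t = 2.3393), x⁻ = (-1.9967) → reset → x⁺ = (-1.8568), jump to mode 0
Mode 0: guard c·x = 3.5006 hit at Δt = 0.6305 (t = 2.9698), x⁻ = (-3.5006) → reset → x⁺ = (-3.6556), jump to mode 1
Mode 1: flow for 0.4891 to horizon, guard not reached → x = (-2.0131)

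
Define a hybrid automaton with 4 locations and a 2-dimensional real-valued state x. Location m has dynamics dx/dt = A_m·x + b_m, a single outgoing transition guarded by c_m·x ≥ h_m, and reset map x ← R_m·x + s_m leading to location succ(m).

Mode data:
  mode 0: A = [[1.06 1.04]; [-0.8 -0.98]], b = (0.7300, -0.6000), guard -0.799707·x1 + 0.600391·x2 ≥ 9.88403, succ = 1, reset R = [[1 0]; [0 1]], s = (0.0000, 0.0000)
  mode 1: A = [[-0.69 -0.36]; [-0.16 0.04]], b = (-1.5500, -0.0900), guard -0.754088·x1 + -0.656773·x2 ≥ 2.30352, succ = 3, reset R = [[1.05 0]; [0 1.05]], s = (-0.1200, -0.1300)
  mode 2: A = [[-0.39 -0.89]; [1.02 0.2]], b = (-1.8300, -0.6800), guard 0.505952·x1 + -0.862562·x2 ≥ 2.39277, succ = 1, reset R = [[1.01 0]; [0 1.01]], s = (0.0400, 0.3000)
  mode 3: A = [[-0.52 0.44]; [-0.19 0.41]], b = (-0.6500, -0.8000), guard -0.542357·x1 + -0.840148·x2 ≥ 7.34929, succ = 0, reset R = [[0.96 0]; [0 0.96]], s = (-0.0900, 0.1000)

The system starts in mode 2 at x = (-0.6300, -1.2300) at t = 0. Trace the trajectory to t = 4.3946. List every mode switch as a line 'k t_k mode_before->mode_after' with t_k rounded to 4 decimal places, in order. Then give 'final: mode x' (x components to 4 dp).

1 1.0135 2->1
2 2.1437 1->3
3 3.6203 3->0
final: 0 -10.9154 -0.0313

Mode 2: guard c·x = 2.3928 hit at Δt = 1.0135 (t = 1.0135), x⁻ = (-0.3487, -2.9786) → reset → x⁺ = (-0.3122, -2.7084), jump to mode 1
Mode 1: guard c·x = 2.3035 hit at Δt = 1.1302 (t = 2.1437), x⁻ = (-0.5706, -2.8522) → reset → x⁺ = (-0.7191, -3.1248), jump to mode 3
Mode 3: guard c·x = 7.3493 hit at Δt = 1.4766 (t = 3.6203), x⁻ = (-3.2657, -6.6394) → reset → x⁺ = (-3.2251, -6.2739), jump to mode 0
Mode 0: flow for 0.7743 to horizon, guard not reached → x = (-10.9154, -0.0313)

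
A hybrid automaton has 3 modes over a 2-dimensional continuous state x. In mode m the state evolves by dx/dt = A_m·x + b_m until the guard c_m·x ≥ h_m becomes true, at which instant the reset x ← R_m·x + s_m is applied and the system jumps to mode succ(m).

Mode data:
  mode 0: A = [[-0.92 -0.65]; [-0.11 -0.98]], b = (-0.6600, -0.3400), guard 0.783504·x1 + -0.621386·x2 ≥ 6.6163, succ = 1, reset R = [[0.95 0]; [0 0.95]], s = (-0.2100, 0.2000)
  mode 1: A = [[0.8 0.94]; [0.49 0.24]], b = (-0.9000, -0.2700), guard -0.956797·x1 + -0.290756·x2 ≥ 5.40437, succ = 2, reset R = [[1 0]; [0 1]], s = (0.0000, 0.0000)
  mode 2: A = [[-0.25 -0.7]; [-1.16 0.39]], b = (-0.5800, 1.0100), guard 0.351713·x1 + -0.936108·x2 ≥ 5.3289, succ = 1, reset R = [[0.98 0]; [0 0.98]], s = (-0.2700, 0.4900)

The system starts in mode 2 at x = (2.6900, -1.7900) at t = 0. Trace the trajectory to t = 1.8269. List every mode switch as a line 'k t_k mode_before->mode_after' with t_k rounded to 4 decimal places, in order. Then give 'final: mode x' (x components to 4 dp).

Mode 2: guard c·x = 5.3289 hit at Δt = 0.7574 (t = 0.7574), x⁻ = (3.3008, -4.4525) → reset → x⁺ = (2.9648, -3.8734), jump to mode 1
Mode 1: flow for 1.0695 to horizon, guard not reached → x = (-0.8403, -4.4681)

1 0.7574 2->1
final: 1 -0.8403 -4.4681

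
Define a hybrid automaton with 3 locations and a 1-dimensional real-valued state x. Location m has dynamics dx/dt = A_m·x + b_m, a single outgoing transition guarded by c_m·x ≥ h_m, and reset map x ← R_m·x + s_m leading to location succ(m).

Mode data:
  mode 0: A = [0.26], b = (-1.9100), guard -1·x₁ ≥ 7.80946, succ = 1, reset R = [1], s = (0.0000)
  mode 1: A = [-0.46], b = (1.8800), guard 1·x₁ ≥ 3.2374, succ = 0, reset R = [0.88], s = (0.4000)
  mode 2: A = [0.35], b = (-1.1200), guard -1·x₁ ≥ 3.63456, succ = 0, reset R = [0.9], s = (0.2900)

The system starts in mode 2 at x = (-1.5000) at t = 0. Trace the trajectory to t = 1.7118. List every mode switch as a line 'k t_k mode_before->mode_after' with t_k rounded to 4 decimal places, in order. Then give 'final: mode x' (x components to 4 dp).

1 1.0698 2->0
final: 0 -4.8572

Mode 2: guard c·x = 3.6346 hit at Δt = 1.0698 (t = 1.0698), x⁻ = (-3.6346) → reset → x⁺ = (-2.9811), jump to mode 0
Mode 0: flow for 0.6420 to horizon, guard not reached → x = (-4.8572)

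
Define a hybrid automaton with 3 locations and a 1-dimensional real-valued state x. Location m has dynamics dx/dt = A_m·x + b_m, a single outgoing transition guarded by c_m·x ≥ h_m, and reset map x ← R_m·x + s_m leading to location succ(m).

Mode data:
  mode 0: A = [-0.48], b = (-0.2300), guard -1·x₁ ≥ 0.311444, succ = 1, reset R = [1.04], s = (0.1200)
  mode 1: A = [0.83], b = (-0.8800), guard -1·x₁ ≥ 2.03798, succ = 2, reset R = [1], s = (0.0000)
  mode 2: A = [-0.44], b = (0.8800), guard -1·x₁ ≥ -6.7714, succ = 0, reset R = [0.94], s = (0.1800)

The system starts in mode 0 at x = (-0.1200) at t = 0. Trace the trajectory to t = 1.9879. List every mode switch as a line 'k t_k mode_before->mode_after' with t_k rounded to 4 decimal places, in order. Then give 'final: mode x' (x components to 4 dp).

Mode 0: guard c·x = 0.3114 hit at Δt = 1.5864 (t = 1.5864), x⁻ = (-0.3114) → reset → x⁺ = (-0.2039), jump to mode 1
Mode 1: flow for 0.4015 to horizon, guard not reached → x = (-0.7038)

1 1.5864 0->1
final: 1 -0.7038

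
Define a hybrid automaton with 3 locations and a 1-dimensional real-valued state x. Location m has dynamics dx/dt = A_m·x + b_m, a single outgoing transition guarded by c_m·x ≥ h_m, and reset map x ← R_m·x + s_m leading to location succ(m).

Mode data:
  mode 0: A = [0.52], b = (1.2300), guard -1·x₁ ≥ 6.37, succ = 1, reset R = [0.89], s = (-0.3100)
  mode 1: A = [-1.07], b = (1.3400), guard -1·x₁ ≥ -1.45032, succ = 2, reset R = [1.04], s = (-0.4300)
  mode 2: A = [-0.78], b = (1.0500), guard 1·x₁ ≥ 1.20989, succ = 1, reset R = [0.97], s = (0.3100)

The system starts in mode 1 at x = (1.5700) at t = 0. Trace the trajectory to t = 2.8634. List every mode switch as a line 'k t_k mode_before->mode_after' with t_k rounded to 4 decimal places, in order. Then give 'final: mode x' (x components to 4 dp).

Mode 1: guard c·x = -1.4503 hit at Δt = 0.4419 (t = 0.4419), x⁻ = (1.4503) → reset → x⁺ = (1.0783), jump to mode 2
Mode 2: guard c·x = 1.2099 hit at Δt = 0.8663 (t = 1.3082), x⁻ = (1.2099) → reset → x⁺ = (1.4836), jump to mode 1
Mode 1: guard c·x = -1.4503 hit at Δt = 0.1452 (t = 1.4534), x⁻ = (1.4503) → reset → x⁺ = (1.0783), jump to mode 2
Mode 2: guard c·x = 1.2099 hit at Δt = 0.8663 (t = 2.3197), x⁻ = (1.2099) → reset → x⁺ = (1.4836), jump to mode 1
Mode 1: guard c·x = -1.4503 hit at Δt = 0.1452 (t = 2.4649), x⁻ = (1.4503) → reset → x⁺ = (1.0783), jump to mode 2
Mode 2: flow for 0.3985 to horizon, guard not reached → x = (1.1499)

1 0.4419 1->2
2 1.3082 2->1
3 1.4534 1->2
4 2.3197 2->1
5 2.4649 1->2
final: 2 1.1499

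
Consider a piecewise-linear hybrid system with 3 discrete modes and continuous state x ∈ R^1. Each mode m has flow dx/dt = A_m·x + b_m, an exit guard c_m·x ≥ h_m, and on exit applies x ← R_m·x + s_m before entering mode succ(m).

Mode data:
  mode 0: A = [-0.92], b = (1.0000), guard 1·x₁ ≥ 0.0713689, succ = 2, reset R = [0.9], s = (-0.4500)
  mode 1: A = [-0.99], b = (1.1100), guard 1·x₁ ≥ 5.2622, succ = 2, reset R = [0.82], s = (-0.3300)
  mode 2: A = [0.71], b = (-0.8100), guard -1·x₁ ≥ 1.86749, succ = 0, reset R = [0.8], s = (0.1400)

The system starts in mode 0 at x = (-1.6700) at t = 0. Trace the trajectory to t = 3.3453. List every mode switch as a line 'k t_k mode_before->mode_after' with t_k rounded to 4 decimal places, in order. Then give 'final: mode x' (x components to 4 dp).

Mode 0: guard c·x = 0.0714 hit at Δt = 1.0855 (t = 1.0855), x⁻ = (0.0714) → reset → x⁺ = (-0.3858), jump to mode 2
Mode 2: guard c·x = 1.8675 hit at Δt = 0.9554 (t = 2.0409), x⁻ = (-1.8675) → reset → x⁺ = (-1.3540), jump to mode 0
Mode 0: guard c·x = 0.0714 hit at Δt = 0.9532 (t = 2.9941), x⁻ = (0.0714) → reset → x⁺ = (-0.3858), jump to mode 2
Mode 2: flow for 0.3512 to horizon, guard not reached → x = (-0.8181)

1 1.0855 0->2
2 2.0409 2->0
3 2.9941 0->2
final: 2 -0.8181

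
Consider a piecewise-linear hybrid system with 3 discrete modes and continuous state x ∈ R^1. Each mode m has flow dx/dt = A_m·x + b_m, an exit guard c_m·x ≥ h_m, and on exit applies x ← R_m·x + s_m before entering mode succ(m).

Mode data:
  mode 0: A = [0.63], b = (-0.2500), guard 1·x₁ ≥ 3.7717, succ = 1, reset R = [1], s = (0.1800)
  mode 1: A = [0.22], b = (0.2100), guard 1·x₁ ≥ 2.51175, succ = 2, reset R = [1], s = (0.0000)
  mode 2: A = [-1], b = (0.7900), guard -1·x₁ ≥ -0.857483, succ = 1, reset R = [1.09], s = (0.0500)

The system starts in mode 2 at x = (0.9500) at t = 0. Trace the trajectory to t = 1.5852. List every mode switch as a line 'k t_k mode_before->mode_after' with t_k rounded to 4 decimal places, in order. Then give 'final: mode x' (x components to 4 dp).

Mode 2: guard c·x = -0.8575 hit at Δt = 0.8633 (t = 0.8633), x⁻ = (0.8575) → reset → x⁺ = (0.9847), jump to mode 1
Mode 1: flow for 0.7219 to horizon, guard not reached → x = (1.3184)

1 0.8633 2->1
final: 1 1.3184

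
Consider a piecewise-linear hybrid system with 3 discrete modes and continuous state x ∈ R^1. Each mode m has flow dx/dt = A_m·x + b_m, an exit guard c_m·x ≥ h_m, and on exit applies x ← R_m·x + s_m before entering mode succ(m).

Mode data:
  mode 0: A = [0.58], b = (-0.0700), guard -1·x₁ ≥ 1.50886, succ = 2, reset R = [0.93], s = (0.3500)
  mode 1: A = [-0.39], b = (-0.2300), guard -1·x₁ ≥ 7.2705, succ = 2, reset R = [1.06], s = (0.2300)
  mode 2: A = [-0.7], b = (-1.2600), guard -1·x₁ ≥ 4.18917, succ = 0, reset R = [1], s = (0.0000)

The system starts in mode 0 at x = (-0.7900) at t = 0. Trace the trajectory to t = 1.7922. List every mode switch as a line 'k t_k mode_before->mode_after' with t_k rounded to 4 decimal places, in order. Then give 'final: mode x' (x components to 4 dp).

1 1.0032 0->2
final: 2 -1.3701

Mode 0: guard c·x = 1.5089 hit at Δt = 1.0032 (t = 1.0032), x⁻ = (-1.5089) → reset → x⁺ = (-1.0532), jump to mode 2
Mode 2: flow for 0.7890 to horizon, guard not reached → x = (-1.3701)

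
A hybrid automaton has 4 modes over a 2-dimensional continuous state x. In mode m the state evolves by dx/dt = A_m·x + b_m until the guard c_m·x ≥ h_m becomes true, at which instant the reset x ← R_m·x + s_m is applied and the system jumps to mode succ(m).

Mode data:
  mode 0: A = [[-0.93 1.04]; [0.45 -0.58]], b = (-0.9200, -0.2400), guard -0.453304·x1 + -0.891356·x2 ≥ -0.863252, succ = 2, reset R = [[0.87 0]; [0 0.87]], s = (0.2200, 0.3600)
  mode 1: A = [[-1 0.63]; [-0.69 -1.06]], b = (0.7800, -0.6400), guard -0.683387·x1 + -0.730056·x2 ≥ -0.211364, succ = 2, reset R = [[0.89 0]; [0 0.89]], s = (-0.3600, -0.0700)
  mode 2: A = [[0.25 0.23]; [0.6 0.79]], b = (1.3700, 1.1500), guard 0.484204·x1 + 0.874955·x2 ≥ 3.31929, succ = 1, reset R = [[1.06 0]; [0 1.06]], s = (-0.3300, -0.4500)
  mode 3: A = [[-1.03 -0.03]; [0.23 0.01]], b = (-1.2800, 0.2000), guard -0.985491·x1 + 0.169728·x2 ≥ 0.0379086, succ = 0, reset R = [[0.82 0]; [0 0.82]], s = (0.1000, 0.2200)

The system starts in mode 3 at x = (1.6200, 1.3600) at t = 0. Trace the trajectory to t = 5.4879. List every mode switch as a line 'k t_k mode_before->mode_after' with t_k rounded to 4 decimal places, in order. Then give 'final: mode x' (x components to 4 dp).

1 0.6250 3->0
2 1.5658 0->2
3 2.1268 2->1
4 3.6515 1->2
5 4.8517 2->1
final: 1 1.9504 -0.0187

Mode 3: guard c·x = 0.0379 hit at Δt = 0.6250 (t = 0.6250), x⁻ = (0.2401, 1.6176) → reset → x⁺ = (0.2969, 1.5464), jump to mode 0
Mode 0: guard c·x = -0.8633 hit at Δt = 0.9408 (t = 1.5658), x⁻ = (0.2693, 0.8315) → reset → x⁺ = (0.4543, 1.0834), jump to mode 2
Mode 2: guard c·x = 3.3193 hit at Δt = 0.5610 (t = 2.1268), x⁻ = (1.6073, 2.9042) → reset → x⁺ = (1.3737, 2.6284), jump to mode 1
Mode 1: guard c·x = -0.2114 hit at Δt = 1.5247 (t = 3.6515), x⁻ = (0.9872, -0.6346) → reset → x⁺ = (0.5186, -0.6348), jump to mode 2
Mode 2: guard c·x = 3.3193 hit at Δt = 1.2002 (t = 4.8517), x⁻ = (2.7448, 2.2747) → reset → x⁺ = (2.5795, 1.9612), jump to mode 1
Mode 1: flow for 0.6362 to horizon, guard not reached → x = (1.9504, -0.0187)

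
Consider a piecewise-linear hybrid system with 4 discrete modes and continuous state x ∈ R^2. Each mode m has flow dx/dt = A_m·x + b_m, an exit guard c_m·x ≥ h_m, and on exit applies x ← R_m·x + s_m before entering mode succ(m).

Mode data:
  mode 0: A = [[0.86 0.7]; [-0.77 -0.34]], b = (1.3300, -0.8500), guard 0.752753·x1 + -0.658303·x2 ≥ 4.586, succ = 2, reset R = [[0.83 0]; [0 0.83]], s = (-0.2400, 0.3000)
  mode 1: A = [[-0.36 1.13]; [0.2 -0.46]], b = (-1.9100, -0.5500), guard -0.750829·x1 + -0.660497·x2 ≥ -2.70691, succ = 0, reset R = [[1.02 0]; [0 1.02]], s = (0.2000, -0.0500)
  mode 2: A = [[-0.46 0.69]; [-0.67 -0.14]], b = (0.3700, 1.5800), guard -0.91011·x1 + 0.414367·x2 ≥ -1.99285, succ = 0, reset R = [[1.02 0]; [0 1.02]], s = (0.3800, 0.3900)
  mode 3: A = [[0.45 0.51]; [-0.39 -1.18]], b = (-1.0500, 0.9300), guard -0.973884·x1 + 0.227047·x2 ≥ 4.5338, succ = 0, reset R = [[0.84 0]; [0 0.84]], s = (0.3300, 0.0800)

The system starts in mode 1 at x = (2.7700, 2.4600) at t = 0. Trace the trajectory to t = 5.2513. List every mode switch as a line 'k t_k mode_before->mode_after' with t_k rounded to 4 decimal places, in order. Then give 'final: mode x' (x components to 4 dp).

1 0.9351 1->0
2 1.5216 0->2
3 3.1017 2->0
4 3.7082 0->2
5 4.6577 2->0
final: 0 3.5389 -2.3708

Mode 1: guard c·x = -2.7069 hit at Δt = 0.9351 (t = 0.9351), x⁻ = (2.2257, 1.5682) → reset → x⁺ = (2.4702, 1.5495), jump to mode 0
Mode 0: guard c·x = 4.5860 hit at Δt = 0.5865 (t = 1.5216), x⁻ = (5.3967, -0.7954) → reset → x⁺ = (4.2393, -0.3602), jump to mode 2
Mode 2: guard c·x = -1.9929 hit at Δt = 1.5801 (t = 3.1017), x⁻ = (1.8330, -0.7833) → reset → x⁺ = (2.2497, -0.4090), jump to mode 0
Mode 0: guard c·x = 4.5860 hit at Δt = 0.6065 (t = 3.7082), x⁻ = (4.1998, -2.1641) → reset → x⁺ = (3.2458, -1.4962), jump to mode 2
Mode 2: guard c·x = -1.9929 hit at Δt = 0.9495 (t = 4.6577), x⁻ = (1.6001, -1.2949) → reset → x⁺ = (2.0121, -0.9308), jump to mode 0
Mode 0: flow for 0.5936 to horizon, guard not reached → x = (3.5389, -2.3708)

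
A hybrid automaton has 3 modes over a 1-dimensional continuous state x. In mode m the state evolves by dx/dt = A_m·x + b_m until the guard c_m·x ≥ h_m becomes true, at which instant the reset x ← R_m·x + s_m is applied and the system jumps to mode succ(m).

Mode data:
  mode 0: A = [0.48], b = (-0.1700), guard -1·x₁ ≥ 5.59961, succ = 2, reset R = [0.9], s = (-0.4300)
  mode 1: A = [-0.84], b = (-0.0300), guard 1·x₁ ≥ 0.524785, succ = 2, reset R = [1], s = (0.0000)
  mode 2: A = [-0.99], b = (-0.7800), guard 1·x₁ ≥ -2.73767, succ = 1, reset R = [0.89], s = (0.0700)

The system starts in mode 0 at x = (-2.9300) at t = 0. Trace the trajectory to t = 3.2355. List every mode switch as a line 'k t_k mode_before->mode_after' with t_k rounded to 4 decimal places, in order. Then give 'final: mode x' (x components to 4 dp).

Mode 0: guard c·x = 5.5996 hit at Δt = 1.2394 (t = 1.2394), x⁻ = (-5.5996) → reset → x⁺ = (-5.4696), jump to mode 2
Mode 2: guard c·x = -2.7377 hit at Δt = 0.8848 (t = 2.1242), x⁻ = (-2.7377) → reset → x⁺ = (-2.3665), jump to mode 1
Mode 1: flow for 1.1113 to horizon, guard not reached → x = (-0.9521)

1 1.2394 0->2
2 2.1242 2->1
final: 1 -0.9521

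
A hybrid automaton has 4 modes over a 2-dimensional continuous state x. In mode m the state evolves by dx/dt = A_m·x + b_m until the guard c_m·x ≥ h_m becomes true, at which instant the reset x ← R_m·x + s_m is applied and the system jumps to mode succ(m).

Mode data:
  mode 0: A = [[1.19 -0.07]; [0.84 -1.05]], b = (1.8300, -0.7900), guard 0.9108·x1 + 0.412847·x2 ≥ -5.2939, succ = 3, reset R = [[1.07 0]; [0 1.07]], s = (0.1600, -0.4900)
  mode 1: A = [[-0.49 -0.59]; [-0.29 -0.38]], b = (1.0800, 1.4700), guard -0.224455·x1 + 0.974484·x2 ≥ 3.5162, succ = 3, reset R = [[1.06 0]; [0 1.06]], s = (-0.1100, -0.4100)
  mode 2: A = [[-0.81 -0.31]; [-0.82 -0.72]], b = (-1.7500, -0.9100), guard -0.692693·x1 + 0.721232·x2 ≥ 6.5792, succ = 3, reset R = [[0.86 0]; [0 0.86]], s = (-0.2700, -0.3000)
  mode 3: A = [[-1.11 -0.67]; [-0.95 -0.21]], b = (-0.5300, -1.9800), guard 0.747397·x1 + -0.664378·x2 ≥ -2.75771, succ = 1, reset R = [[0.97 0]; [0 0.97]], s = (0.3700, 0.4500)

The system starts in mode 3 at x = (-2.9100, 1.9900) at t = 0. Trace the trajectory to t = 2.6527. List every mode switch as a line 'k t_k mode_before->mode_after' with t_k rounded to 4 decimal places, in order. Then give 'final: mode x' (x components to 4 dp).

1 1.0955 3->1
2 2.3389 1->3
final: 3 -1.8101 2.7670

Mode 3: guard c·x = -2.7577 hit at Δt = 1.0955 (t = 1.0955), x⁻ = (-2.0384, 1.8578) → reset → x⁺ = (-1.6072, 2.2520), jump to mode 1
Mode 1: guard c·x = 3.5162 hit at Δt = 1.2434 (t = 2.3389), x⁻ = (-1.4394, 3.2767) → reset → x⁺ = (-1.6358, 3.0633), jump to mode 3
Mode 3: flow for 0.3138 to horizon, guard not reached → x = (-1.8101, 2.7670)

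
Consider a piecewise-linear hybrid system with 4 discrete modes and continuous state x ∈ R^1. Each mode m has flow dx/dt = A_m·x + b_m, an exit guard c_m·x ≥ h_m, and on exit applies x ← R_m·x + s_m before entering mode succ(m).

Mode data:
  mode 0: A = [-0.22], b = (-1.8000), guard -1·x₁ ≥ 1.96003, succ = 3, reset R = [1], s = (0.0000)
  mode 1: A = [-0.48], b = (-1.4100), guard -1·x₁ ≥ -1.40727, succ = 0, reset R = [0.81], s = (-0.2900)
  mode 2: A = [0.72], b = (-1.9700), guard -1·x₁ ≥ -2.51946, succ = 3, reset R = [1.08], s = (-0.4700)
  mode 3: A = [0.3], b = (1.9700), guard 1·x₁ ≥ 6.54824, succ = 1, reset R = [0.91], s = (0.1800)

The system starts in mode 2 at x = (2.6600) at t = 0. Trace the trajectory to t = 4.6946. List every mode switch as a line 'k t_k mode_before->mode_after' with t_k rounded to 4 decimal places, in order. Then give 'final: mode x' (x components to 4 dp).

Mode 2: guard c·x = -2.5195 hit at Δt = 1.4529 (t = 1.4529), x⁻ = (2.5195) → reset → x⁺ = (2.2510), jump to mode 3
Mode 3: guard c·x = 6.5482 hit at Δt = 1.3233 (t = 2.7762), x⁻ = (6.5482) → reset → x⁺ = (6.1389), jump to mode 1
Mode 1: guard c·x = -1.4073 hit at Δt = 1.5348 (t = 4.3110), x⁻ = (1.4073) → reset → x⁺ = (0.8499), jump to mode 0
Mode 0: flow for 0.3836 to horizon, guard not reached → x = (0.1190)

1 1.4529 2->3
2 2.7762 3->1
3 4.3110 1->0
final: 0 0.1190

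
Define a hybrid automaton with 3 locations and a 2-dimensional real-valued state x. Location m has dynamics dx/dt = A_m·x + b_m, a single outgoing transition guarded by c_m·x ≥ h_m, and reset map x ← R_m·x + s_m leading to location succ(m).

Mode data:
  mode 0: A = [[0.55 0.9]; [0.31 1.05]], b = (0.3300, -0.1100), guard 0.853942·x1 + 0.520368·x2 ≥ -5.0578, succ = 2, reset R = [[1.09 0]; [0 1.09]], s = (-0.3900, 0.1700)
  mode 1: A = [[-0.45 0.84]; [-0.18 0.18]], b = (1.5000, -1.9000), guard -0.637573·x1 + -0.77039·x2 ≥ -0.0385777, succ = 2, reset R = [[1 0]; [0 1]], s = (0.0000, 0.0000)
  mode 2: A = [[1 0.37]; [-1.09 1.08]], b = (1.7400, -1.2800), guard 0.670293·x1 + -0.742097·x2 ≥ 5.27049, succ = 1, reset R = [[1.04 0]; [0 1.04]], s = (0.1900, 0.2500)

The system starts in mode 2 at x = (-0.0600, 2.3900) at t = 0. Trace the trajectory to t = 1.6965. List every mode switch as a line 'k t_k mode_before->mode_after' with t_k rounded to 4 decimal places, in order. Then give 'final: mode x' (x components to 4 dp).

Mode 2: guard c·x = 5.2705 hit at Δt = 1.3571 (t = 1.3571), x⁻ = (7.2898, -0.5177) → reset → x⁺ = (7.7714, -0.2884), jump to mode 1
Mode 1: flow for 0.3394 to horizon, guard not reached → x = (6.9114, -1.4354)

1 1.3571 2->1
final: 1 6.9114 -1.4354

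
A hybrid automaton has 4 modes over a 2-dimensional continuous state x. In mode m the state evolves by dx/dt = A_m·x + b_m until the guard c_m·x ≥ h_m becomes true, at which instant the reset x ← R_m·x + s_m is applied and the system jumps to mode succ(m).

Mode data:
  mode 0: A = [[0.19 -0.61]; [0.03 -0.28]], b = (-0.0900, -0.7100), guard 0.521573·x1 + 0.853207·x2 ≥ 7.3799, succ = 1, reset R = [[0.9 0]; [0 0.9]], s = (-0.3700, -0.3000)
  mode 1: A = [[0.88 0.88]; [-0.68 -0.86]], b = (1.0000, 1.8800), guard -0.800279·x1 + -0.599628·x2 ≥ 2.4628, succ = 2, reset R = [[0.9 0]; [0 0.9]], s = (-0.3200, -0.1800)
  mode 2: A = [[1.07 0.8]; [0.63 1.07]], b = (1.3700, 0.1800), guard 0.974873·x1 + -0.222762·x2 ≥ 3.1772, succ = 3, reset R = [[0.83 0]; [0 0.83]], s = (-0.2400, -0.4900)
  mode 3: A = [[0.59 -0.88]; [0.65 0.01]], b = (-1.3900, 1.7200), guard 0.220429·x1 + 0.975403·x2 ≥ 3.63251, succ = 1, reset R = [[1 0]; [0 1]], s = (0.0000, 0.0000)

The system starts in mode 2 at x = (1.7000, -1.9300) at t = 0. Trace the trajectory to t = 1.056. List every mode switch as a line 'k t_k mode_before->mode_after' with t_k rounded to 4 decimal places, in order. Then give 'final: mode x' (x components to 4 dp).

1 0.5156 2->3
final: 3 2.7896 -0.6150

Mode 2: guard c·x = 3.1772 hit at Δt = 0.5156 (t = 0.5156), x⁻ = (2.7332, -2.3014) → reset → x⁺ = (2.0286, -2.4002), jump to mode 3
Mode 3: flow for 0.5404 to horizon, guard not reached → x = (2.7896, -0.6150)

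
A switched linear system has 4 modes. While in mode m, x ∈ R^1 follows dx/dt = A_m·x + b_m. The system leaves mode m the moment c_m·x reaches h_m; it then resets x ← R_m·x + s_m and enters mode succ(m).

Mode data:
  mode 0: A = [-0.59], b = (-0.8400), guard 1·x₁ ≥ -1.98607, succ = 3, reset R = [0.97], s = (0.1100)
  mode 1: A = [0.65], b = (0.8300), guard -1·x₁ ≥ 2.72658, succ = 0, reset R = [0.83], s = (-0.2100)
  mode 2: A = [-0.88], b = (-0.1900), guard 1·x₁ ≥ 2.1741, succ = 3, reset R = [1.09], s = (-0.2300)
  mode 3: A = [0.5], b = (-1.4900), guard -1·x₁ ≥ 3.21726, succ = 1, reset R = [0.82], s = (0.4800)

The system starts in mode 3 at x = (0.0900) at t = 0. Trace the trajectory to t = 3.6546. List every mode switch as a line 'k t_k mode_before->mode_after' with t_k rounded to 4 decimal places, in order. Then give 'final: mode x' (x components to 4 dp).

1 1.5257 3->1
2 2.2915 1->0
3 3.3488 0->3
final: 3 -2.6090

Mode 3: guard c·x = 3.2173 hit at Δt = 1.5257 (t = 1.5257), x⁻ = (-3.2173) → reset → x⁺ = (-2.1582), jump to mode 1
Mode 1: guard c·x = 2.7266 hit at Δt = 0.7658 (t = 2.2915), x⁻ = (-2.7266) → reset → x⁺ = (-2.4731), jump to mode 0
Mode 0: guard c·x = -1.9861 hit at Δt = 1.0573 (t = 3.3488), x⁻ = (-1.9861) → reset → x⁺ = (-1.8165), jump to mode 3
Mode 3: flow for 0.3058 to horizon, guard not reached → x = (-2.6090)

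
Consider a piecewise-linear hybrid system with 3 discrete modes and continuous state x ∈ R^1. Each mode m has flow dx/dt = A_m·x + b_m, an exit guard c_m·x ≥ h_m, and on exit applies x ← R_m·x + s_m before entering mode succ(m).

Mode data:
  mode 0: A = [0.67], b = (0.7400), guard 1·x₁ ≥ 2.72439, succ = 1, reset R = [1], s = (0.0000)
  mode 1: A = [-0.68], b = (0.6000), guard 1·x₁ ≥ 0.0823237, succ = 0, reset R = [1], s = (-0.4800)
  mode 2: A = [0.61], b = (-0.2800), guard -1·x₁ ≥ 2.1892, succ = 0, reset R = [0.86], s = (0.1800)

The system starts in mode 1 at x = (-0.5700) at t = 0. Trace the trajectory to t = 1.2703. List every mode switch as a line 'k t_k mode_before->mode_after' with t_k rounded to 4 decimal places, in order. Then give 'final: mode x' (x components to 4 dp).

Mode 1: guard c·x = 0.0823 hit at Δt = 0.8769 (t = 0.8769), x⁻ = (0.0823) → reset → x⁺ = (-0.3977), jump to mode 0
Mode 0: flow for 0.3934 to horizon, guard not reached → x = (-0.1845)

1 0.8769 1->0
final: 0 -0.1845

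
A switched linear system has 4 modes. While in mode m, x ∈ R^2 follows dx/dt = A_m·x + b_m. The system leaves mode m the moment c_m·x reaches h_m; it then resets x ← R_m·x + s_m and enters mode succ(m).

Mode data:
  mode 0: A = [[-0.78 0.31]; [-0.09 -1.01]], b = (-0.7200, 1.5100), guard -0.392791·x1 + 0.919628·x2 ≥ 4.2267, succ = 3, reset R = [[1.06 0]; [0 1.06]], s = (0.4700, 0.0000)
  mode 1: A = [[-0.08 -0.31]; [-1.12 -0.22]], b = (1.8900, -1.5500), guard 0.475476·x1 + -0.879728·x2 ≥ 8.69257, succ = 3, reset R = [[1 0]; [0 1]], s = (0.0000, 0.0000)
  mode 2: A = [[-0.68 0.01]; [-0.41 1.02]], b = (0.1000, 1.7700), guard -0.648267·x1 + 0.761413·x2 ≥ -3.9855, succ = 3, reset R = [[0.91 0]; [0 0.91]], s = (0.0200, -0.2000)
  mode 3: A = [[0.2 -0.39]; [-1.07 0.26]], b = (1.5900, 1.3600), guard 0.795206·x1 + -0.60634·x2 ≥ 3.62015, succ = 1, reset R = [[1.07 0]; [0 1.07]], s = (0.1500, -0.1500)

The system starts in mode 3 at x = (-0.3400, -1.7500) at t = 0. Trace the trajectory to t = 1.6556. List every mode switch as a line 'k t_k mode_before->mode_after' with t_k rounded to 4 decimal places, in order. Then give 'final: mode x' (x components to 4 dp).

1 1.3232 3->1
final: 1 4.1138 -4.1200

Mode 3: guard c·x = 3.6202 hit at Δt = 1.3232 (t = 1.3232), x⁻ = (2.8923, -2.1772) → reset → x⁺ = (3.2448, -2.4796), jump to mode 1
Mode 1: flow for 0.3324 to horizon, guard not reached → x = (4.1138, -4.1200)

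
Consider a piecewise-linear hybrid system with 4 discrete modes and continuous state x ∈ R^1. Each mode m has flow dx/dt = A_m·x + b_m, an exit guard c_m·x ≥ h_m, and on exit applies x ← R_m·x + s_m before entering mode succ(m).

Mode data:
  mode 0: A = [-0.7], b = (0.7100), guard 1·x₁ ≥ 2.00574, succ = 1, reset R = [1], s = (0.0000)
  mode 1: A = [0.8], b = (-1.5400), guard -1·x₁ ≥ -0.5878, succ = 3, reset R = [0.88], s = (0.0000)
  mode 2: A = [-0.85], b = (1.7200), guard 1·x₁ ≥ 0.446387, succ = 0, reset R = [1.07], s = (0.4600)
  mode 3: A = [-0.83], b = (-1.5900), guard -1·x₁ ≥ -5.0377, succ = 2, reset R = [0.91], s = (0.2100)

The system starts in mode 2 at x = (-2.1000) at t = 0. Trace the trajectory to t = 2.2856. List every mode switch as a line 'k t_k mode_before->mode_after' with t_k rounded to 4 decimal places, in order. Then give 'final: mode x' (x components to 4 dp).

1 1.1307 2->0
final: 0 0.9801

Mode 2: guard c·x = 0.4464 hit at Δt = 1.1307 (t = 1.1307), x⁻ = (0.4464) → reset → x⁺ = (0.9376), jump to mode 0
Mode 0: flow for 1.1549 to horizon, guard not reached → x = (0.9801)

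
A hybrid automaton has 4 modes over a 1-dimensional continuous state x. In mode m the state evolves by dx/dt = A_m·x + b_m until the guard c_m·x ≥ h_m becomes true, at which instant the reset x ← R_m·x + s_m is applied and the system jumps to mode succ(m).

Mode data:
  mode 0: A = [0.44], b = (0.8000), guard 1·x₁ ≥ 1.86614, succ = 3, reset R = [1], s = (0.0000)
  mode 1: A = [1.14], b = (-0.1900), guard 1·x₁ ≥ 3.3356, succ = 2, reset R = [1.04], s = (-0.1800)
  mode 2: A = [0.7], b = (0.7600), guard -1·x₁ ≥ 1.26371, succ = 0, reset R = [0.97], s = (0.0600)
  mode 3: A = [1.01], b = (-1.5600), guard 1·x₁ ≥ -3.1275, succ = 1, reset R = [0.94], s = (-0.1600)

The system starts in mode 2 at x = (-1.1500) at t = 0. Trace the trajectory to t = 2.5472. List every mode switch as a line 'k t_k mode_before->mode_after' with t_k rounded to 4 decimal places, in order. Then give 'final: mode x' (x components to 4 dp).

1 1.4549 2->0
final: 0 -0.7632

Mode 2: guard c·x = 1.2637 hit at Δt = 1.4549 (t = 1.4549), x⁻ = (-1.2637) → reset → x⁺ = (-1.1658), jump to mode 0
Mode 0: flow for 1.0923 to horizon, guard not reached → x = (-0.7632)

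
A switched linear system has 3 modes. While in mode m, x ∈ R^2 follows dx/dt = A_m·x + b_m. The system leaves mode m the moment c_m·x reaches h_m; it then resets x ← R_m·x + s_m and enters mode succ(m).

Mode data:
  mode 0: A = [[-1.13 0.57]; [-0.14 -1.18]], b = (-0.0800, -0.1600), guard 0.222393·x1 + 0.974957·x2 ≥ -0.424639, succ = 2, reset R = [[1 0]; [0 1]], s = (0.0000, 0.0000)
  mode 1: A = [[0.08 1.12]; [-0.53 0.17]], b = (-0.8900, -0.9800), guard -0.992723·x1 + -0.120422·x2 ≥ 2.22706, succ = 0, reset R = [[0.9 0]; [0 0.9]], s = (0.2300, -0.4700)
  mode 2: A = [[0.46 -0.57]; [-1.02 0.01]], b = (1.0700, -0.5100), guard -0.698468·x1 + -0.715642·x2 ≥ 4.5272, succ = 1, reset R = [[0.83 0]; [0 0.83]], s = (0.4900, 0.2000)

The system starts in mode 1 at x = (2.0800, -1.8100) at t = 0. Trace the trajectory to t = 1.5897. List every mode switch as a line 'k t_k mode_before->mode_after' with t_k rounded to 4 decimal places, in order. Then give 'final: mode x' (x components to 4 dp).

1 0.9897 1->0
final: 0 -1.3556 -1.7220

Mode 1: guard c·x = 2.2271 hit at Δt = 0.9897 (t = 0.9897), x⁻ = (-1.8309, -3.4006) → reset → x⁺ = (-1.4178, -3.5306), jump to mode 0
Mode 0: flow for 0.6000 to horizon, guard not reached → x = (-1.3556, -1.7220)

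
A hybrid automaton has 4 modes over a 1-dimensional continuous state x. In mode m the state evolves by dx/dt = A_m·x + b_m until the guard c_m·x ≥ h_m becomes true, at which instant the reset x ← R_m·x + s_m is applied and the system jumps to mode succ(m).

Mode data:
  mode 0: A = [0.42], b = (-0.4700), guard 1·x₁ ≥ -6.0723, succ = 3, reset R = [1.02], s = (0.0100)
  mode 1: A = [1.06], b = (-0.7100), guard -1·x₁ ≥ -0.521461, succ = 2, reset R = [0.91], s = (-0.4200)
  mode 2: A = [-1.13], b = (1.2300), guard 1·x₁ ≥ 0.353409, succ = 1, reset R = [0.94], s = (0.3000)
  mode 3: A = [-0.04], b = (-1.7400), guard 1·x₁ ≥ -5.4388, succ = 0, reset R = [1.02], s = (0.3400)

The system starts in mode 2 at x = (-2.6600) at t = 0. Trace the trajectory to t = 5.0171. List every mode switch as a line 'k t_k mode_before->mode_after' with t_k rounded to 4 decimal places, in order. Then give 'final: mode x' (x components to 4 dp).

1 1.4417 2->1
2 2.7364 1->2
3 3.0383 2->1
4 4.3330 1->2
5 4.6350 2->1
final: 1 0.6134

Mode 2: guard c·x = 0.3534 hit at Δt = 1.4417 (t = 1.4417), x⁻ = (0.3534) → reset → x⁺ = (0.6322), jump to mode 1
Mode 1: guard c·x = -0.5215 hit at Δt = 1.2947 (t = 2.7364), x⁻ = (0.5215) → reset → x⁺ = (0.0545), jump to mode 2
Mode 2: guard c·x = 0.3534 hit at Δt = 0.3019 (t = 3.0383), x⁻ = (0.3534) → reset → x⁺ = (0.6322), jump to mode 1
Mode 1: guard c·x = -0.5215 hit at Δt = 1.2947 (t = 4.3330), x⁻ = (0.5215) → reset → x⁺ = (0.0545), jump to mode 2
Mode 2: guard c·x = 0.3534 hit at Δt = 0.3019 (t = 4.6350), x⁻ = (0.3534) → reset → x⁺ = (0.6322), jump to mode 1
Mode 1: flow for 0.3821 to horizon, guard not reached → x = (0.6134)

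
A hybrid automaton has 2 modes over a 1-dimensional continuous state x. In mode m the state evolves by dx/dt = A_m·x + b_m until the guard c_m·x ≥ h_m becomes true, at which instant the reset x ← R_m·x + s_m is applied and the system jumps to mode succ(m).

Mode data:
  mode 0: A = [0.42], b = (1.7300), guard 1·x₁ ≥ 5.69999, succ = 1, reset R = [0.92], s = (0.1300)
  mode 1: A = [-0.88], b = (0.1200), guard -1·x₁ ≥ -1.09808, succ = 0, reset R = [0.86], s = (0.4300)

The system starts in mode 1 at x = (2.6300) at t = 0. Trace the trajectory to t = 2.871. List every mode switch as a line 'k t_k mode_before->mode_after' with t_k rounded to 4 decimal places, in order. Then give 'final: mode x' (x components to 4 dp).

Mode 1: guard c·x = -1.0981 hit at Δt = 1.0827 (t = 1.0827), x⁻ = (1.0981) → reset → x⁺ = (1.3743), jump to mode 0
Mode 0: guard c·x = 5.7000 hit at Δt = 1.3828 (t = 2.4655), x⁻ = (5.7000) → reset → x⁺ = (5.3740), jump to mode 1
Mode 1: flow for 0.4055 to horizon, guard not reached → x = (3.8021)

1 1.0827 1->0
2 2.4655 0->1
final: 1 3.8021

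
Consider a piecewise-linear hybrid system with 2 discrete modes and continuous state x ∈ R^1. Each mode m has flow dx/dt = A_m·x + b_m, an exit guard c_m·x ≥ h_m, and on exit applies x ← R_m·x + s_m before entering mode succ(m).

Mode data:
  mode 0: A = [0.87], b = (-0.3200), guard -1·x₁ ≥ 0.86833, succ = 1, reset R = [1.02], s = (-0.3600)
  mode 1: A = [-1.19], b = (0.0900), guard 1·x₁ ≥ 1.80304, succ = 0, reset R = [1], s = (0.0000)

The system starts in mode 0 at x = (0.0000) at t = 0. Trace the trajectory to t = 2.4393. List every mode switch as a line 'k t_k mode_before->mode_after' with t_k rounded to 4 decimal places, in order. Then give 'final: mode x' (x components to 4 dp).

Mode 0: guard c·x = 0.8683 hit at Δt = 1.3933 (t = 1.3933), x⁻ = (-0.8683) → reset → x⁺ = (-1.2457), jump to mode 1
Mode 1: flow for 1.0460 to horizon, guard not reached → x = (-0.3049)

1 1.3933 0->1
final: 1 -0.3049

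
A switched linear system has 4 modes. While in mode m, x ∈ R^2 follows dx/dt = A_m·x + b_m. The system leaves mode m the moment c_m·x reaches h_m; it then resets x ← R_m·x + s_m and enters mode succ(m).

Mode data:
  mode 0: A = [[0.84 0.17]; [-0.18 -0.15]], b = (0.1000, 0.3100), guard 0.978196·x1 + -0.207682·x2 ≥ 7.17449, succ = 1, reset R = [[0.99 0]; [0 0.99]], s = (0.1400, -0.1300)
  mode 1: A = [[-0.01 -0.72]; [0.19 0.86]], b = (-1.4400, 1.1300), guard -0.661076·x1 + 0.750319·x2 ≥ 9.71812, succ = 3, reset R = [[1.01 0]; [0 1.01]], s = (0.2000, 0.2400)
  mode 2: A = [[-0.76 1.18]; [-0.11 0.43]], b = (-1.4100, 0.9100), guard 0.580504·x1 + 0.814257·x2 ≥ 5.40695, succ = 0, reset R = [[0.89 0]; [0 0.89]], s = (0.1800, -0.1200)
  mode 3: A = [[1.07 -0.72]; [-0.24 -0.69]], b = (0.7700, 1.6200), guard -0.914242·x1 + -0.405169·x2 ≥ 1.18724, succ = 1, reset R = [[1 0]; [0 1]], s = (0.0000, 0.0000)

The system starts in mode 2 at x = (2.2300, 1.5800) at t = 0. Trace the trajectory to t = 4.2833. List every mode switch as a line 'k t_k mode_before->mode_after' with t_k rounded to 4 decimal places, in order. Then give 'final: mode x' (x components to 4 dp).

Mode 2: guard c·x = 5.4070 hit at Δt = 1.5603 (t = 1.5603), x⁻ = (2.8684, 4.5954) → reset → x⁺ = (2.7329, 3.9699), jump to mode 0
Mode 0: guard c·x = 7.1745 hit at Δt = 1.0698 (t = 2.6301), x⁻ = (7.9273, 2.7925) → reset → x⁺ = (7.9880, 2.6345), jump to mode 1
Mode 1: guard c·x = 9.7181 hit at Δt = 1.2668 (t = 3.8969), x⁻ = (-0.2310, 12.7484) → reset → x⁺ = (-0.0333, 13.1159), jump to mode 3
Mode 3: flow for 0.3864 to horizon, guard not reached → x = (-3.7936, 10.7523)

1 1.5603 2->0
2 2.6301 0->1
3 3.8969 1->3
final: 3 -3.7936 10.7523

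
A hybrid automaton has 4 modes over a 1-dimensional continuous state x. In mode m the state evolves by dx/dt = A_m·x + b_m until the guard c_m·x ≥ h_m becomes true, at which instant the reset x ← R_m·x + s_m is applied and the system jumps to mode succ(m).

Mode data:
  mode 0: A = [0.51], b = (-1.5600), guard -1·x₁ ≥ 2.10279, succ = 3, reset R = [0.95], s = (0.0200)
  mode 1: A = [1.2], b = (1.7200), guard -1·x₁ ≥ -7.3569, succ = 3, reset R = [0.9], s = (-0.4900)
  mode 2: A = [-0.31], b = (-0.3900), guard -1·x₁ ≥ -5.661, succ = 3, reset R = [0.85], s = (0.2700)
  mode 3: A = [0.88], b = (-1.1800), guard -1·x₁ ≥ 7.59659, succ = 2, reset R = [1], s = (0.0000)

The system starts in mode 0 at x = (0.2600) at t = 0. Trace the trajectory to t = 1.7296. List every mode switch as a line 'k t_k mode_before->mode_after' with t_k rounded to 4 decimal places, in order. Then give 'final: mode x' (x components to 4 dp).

1 1.2001 0->3
final: 3 -3.9474

Mode 0: guard c·x = 2.1028 hit at Δt = 1.2001 (t = 1.2001), x⁻ = (-2.1028) → reset → x⁺ = (-1.9777), jump to mode 3
Mode 3: flow for 0.5295 to horizon, guard not reached → x = (-3.9474)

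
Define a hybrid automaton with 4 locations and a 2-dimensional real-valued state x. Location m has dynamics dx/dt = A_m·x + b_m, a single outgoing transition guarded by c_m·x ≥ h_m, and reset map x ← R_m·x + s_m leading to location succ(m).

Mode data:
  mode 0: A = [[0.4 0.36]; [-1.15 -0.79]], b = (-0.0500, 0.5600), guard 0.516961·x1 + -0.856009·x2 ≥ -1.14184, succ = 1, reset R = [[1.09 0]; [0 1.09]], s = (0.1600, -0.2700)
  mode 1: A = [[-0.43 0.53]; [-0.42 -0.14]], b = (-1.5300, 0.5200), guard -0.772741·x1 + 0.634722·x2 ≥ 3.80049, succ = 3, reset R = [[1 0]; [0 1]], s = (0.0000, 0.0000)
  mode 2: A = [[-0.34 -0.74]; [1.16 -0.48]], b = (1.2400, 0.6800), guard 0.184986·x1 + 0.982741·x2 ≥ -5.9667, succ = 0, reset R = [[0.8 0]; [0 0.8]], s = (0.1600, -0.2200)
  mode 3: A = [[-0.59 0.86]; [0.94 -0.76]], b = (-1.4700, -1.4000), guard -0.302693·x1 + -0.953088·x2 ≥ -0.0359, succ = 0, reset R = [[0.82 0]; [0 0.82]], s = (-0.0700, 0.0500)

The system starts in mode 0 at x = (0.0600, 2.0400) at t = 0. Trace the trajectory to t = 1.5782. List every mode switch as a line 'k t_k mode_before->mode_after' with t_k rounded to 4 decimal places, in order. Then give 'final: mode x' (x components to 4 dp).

Mode 0: guard c·x = -1.1418 hit at Δt = 0.4425 (t = 0.4425), x⁻ = (0.3614, 1.5522) → reset → x⁺ = (0.5539, 1.4219), jump to mode 1
Mode 1: flow for 1.1357 to horizon, guard not reached → x = (-0.2927, 1.7283)

1 0.4425 0->1
final: 1 -0.2927 1.7283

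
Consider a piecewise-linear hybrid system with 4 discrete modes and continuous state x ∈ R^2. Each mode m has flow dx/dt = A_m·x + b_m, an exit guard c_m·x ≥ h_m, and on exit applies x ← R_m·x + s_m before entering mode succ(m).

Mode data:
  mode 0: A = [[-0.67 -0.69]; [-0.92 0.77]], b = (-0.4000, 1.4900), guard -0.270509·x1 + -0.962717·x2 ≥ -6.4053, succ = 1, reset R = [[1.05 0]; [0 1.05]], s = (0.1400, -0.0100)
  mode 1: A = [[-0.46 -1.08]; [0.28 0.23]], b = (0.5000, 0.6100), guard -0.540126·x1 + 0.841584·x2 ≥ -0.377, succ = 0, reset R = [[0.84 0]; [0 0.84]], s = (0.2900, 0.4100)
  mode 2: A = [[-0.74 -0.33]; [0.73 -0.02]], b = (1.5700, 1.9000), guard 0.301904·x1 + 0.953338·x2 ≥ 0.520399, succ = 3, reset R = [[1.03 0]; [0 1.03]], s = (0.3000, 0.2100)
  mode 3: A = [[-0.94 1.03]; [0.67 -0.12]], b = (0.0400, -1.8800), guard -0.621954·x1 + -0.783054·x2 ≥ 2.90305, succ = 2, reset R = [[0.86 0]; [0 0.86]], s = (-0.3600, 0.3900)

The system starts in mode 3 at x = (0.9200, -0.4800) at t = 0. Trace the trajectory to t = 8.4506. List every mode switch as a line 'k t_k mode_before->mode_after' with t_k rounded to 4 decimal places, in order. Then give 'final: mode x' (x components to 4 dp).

Mode 3: guard c·x = 2.9030 hit at Δt = 1.3588 (t = 1.3588), x⁻ = (-1.1153, -2.8215) → reset → x⁺ = (-1.3191, -2.0365), jump to mode 2
Mode 2: guard c·x = 0.5204 hit at Δt = 1.1798 (t = 2.5386), x⁻ = (0.9113, 0.2573) → reset → x⁺ = (1.2386, 0.4750), jump to mode 3
Mode 3: guard c·x = 2.9030 hit at Δt = 2.0374 (t = 4.5760), x⁻ = (-1.1430, -2.7995) → reset → x⁺ = (-1.3430, -2.0176), jump to mode 2
Mode 2: guard c·x = 0.5204 hit at Δt = 1.1800 (t = 5.7560), x⁻ = (0.8991, 0.2611) → reset → x⁺ = (1.2261, 0.4790), jump to mode 3
Mode 3: guard c·x = 2.9030 hit at Δt = 2.0358 (t = 7.7918), x⁻ = (-1.1435, -2.7991) → reset → x⁺ = (-1.3434, -2.0172), jump to mode 2
Mode 2: flow for 0.6588 to horizon, guard not reached → x = (0.2537, -0.9667)

1 1.3588 3->2
2 2.5386 2->3
3 4.5760 3->2
4 5.7560 2->3
5 7.7918 3->2
final: 2 0.2537 -0.9667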